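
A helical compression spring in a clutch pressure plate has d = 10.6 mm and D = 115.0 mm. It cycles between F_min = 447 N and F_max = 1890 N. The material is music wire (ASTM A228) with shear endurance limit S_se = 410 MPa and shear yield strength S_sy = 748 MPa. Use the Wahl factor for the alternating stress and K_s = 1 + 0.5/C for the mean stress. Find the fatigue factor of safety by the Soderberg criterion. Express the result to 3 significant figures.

1.12

C = D/d = 115.0/10.6 = 10.8491; K_W = (4C−1)/(4C−4)+0.615/C = 1.1328; K_s = 1+0.5/C = 1.0461
F_a = (F_max−F_min)/2 = 721.5 N; F_m = (F_max+F_min)/2 = 1168.5 N
τ_a = K_W·8F_aD/(πd³) = 1.1328 × 177.4 = 200.97 MPa
τ_m = K_s·8F_mD/(πd³) = 1.0461 × 287.31 = 300.55 MPa
Soderberg: 1/n_f = τ_a/S_se + τ_m/S_sy = 200.97/410 + 300.55/748 = 0.49016 + 0.40180 = 0.89197
n_f = 1/0.89197 = 1.121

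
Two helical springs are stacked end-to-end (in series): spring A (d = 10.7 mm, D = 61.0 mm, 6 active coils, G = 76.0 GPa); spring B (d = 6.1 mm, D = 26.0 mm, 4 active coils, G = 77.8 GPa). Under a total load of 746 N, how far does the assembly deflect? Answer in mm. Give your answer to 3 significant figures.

12.1 mm

k_A = Gd⁴/(8D³N_a) = (76.0×10³)(10.7⁴)/(8·61.0³·6) = 91.436 N/mm
k_B = Gd⁴/(8D³N_a) = (77.8×10³)(6.1⁴)/(8·26.0³·4) = 191.53 N/mm
Series: 1/k_eq = 1/91.436 + 1/191.53 = 0.016158; k_eq = 61.89 N/mm
δ = F/k_eq = 746/61.89 = 12.054 mm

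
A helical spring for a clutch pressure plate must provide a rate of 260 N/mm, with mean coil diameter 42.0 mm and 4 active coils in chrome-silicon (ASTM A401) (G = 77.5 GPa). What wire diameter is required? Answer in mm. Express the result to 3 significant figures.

9.44 mm

d = (8D³N_a·k / G)^(1/4) = (8·42.0³·4·260 / (77.5×10³))^0.25
  = (7953.7)^0.25 = 9.4437 mm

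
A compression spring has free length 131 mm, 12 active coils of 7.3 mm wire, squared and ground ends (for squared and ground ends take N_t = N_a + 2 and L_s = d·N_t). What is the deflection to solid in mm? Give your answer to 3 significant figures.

N_t = 14; L_s = 7.3·14 = 102.2 mm
δ_solid = L₀ − L_s = 131 − 102.2 = 28.8 mm

28.8 mm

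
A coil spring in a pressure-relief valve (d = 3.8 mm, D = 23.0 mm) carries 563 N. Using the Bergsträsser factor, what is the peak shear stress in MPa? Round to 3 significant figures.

743 MPa

Spring index C = D/d = 23.0/3.8 = 6.0526
K_B = (4C+2)/(4C−3) = 26.211/21.211 = 1.2357
τ₀ = 8FD/(πd³) = 8·563·23.0/(π·3.8³) = 103592/172.39 = 600.93 MPa
τ_max = K·τ₀ = 1.2357 × 600.93 = 742.59 MPa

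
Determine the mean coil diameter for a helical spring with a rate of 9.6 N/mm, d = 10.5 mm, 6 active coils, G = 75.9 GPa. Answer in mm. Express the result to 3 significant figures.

126 mm

D = (Gd⁴/(8N_a·k))^(1/3) = (75.9×10³·10.5⁴/(8·6·9.6))^(1/3)
  = (2.0021e+06)^(1/3) = 126.0363 mm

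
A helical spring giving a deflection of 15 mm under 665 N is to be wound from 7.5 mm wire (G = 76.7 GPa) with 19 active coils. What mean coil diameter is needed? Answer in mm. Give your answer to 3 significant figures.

Required rate k = F/δ = 665/15 = 44.333 N/mm
D = (Gd⁴/(8N_a·k))^(1/3) = (76.7×10³·7.5⁴/(8·19·44.333))^(1/3)
  = (36013.6)^(1/3) = 33.0234 mm

33.0 mm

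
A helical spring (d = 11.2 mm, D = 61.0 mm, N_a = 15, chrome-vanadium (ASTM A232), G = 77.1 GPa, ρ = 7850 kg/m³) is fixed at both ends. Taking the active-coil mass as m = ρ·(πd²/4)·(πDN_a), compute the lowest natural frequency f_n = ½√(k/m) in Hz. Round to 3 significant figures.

70.8 Hz

k = Gd⁴/(8D³N_a) = (77.1×10³)(11.2⁴)/(8·61.0³·15) = 44.541 N/mm = 44541 N/m
Wire length L = πDN_a = π·61.0·15 = 2874.6 mm
m = ρ·(πd²/4)·L = 7850 × 98.52×10⁻⁶ m² × 2.8746 m = 2.2231 kg
f_n = ½√(k/m) = 0.5·√(44541/2.2231) = 0.5·√(20035) = 70.773 Hz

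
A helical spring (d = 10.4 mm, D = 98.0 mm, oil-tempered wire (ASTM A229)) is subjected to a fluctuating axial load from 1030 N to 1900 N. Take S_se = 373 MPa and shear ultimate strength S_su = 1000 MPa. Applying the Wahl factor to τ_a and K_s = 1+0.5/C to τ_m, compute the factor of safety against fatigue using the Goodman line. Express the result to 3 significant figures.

C = D/d = 98.0/10.4 = 9.4231; K_W = (4C−1)/(4C−4)+0.615/C = 1.1543; K_s = 1+0.5/C = 1.0531
F_a = (F_max−F_min)/2 = 435 N; F_m = (F_max+F_min)/2 = 1465 N
τ_a = K_W·8F_aD/(πd³) = 1.1543 × 96.506 = 111.4 MPa
τ_m = K_s·8F_mD/(πd³) = 1.0531 × 325.02 = 342.26 MPa
Goodman: 1/n_f = τ_a/S_se + τ_m/S_su = 111.4/373 + 342.26/1000 = 0.29865 + 0.34226 = 0.64091
n_f = 1/0.64091 = 1.56

1.56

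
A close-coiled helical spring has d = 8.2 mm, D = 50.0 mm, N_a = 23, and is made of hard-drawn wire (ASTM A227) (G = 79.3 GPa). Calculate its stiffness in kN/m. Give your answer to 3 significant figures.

k = Gd⁴/(8D³N_a) = (79.3×10³ × 8.2⁴) / (8 × 50.0³ × 23)
  = 3.58533e+08 / 2.3e+07 = 15.588 N/mm

15.6 kN/m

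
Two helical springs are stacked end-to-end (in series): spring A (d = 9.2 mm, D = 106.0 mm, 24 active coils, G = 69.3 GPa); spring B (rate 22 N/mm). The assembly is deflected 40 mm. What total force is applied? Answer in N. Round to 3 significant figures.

79.0 N

k_A = Gd⁴/(8D³N_a) = (69.3×10³)(9.2⁴)/(8·106.0³·24) = 2.171 N/mm
Series: 1/k_eq = 1/2.171 + 1/22 = 0.50607; k_eq = 1.976 N/mm
F = k_eq·δ = 1.976·40 = 79.041 N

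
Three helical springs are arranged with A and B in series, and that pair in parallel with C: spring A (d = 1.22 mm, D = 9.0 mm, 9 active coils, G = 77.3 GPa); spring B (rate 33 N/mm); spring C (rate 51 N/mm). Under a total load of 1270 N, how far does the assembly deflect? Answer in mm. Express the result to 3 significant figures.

23.5 mm

k_A = Gd⁴/(8D³N_a) = (77.3×10³)(1.22⁴)/(8·9.0³·9) = 3.2626 N/mm
Springs A,B series: k_AB = 1/(1/3.2626+1/33) = 2.969 N/mm; parallel with C: k_eq = 2.969+51 = 53.969 N/mm
δ = F/k_eq = 1270/53.969 = 23.532 mm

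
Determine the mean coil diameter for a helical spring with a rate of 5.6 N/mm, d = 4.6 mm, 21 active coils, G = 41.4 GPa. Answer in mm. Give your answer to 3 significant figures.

27.0 mm

D = (Gd⁴/(8N_a·k))^(1/3) = (41.4×10³·4.6⁴/(8·21·5.6))^(1/3)
  = (19703.1)^(1/3) = 27.0092 mm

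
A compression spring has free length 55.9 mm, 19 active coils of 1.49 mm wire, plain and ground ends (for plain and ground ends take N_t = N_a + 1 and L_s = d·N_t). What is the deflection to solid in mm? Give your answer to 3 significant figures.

26.1 mm

N_t = 20; L_s = 1.49·20 = 29.8 mm
δ_solid = L₀ − L_s = 55.9 − 29.8 = 26.1 mm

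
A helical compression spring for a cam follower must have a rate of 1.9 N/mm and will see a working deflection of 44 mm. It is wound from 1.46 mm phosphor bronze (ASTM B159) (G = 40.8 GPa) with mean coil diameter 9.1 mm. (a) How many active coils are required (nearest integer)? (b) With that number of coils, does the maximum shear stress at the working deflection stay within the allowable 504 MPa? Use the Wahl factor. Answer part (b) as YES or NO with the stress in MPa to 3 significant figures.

(a) 16 coils; (b) NO, τ_max = 782 MPa

N_a = Gd⁴/(8D³k) = (40.8×10³)(1.46⁴)/(8·9.1³·1.9) = 16.18 → N_a = 16
Actual rate k = Gd⁴/(8D³·16) = 1.9219 N/mm
Working load F = kδ = 1.9219·44 = 84.565 N
C = 9.1/1.46 = 6.2329; K_W = (4C−1)/(4C−4)+0.615/C = 1.2420
τ_max = K_W·8FD/(πd³) = 1.2420·629.67 = 782.05 MPa
τ_max > 504 MPa → exceeds allowable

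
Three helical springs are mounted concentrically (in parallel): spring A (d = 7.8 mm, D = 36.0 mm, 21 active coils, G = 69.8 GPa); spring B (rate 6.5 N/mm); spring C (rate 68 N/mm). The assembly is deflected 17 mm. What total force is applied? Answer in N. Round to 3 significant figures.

1830 N

k_A = Gd⁴/(8D³N_a) = (69.8×10³)(7.8⁴)/(8·36.0³·21) = 32.962 N/mm
Parallel: k_eq = 32.962 + 6.5 + 68 = 107.46 N/mm
F = k_eq·δ = 107.46·17 = 1826.9 N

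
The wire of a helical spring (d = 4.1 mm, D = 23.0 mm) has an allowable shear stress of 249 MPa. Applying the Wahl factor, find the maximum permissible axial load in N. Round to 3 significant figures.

230 N

C = D/d = 23.0/4.1 = 5.6098
K_W = (4C−1)/(4C−4) + 0.615/C = 21.439/18.439 + 0.1096 = 1.2723
τ_max = K·8FD/(πd³) → F_max = τ_allow·πd³/(8DK)
F_max = 249·π·4.1³/(8·23.0·1.2723) = 53914/234.11 = 230.29 N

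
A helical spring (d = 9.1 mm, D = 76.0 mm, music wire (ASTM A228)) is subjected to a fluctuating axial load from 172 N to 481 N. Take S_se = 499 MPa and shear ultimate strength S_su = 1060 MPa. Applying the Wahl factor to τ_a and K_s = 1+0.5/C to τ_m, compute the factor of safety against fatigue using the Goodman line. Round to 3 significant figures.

5.64

C = D/d = 76.0/9.1 = 8.3516; K_W = (4C−1)/(4C−4)+0.615/C = 1.1757; K_s = 1+0.5/C = 1.0599
F_a = (F_max−F_min)/2 = 154.5 N; F_m = (F_max+F_min)/2 = 326.5 N
τ_a = K_W·8F_aD/(πd³) = 1.1757 × 39.679 = 46.649 MPa
τ_m = K_s·8F_mD/(πd³) = 1.0599 × 83.852 = 88.872 MPa
Goodman: 1/n_f = τ_a/S_se + τ_m/S_su = 46.649/499 + 88.872/1060 = 0.09348 + 0.08384 = 0.17733
n_f = 1/0.17733 = 5.639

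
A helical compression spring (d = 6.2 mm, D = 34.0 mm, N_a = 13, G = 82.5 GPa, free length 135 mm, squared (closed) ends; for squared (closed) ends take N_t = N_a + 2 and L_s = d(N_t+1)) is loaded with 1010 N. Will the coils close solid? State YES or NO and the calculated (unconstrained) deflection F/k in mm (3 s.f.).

NO, δ = 33.9 mm

k = Gd⁴/(8D³N_a) = (82.5×10³)(6.2⁴)/(8·34.0³·13) = 29.823 N/mm
N_t = 15; L_s = 6.2·16 = 99.2 mm; δ_solid = L₀ − L_s = 135 − 99.2 = 35.8 mm
δ = F/k = 1010/29.823 = 33.867 mm
δ < δ_solid → spring does not go solid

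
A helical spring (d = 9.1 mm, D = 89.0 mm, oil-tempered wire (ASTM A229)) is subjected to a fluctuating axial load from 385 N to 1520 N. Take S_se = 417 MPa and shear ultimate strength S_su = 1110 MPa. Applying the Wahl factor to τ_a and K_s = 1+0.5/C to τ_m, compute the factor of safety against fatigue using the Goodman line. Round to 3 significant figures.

C = D/d = 89.0/9.1 = 9.7802; K_W = (4C−1)/(4C−4)+0.615/C = 1.1483; K_s = 1+0.5/C = 1.0511
F_a = (F_max−F_min)/2 = 567.5 N; F_m = (F_max+F_min)/2 = 952.5 N
τ_a = K_W·8F_aD/(πd³) = 1.1483 × 170.68 = 195.99 MPa
τ_m = K_s·8F_mD/(πd³) = 1.0511 × 286.46 = 301.11 MPa
Goodman: 1/n_f = τ_a/S_se + τ_m/S_su = 195.99/417 + 301.11/1110 = 0.46999 + 0.27127 = 0.74126
n_f = 1/0.74126 = 1.349

1.35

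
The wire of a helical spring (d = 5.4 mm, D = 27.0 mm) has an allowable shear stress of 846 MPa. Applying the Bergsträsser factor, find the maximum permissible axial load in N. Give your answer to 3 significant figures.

1500 N

C = D/d = 27.0/5.4 = 5.0000
K_B = (4C+2)/(4C−3) = 22.000/17.000 = 1.2941
τ_max = K·8FD/(πd³) → F_max = τ_allow·πd³/(8DK)
F_max = 846·π·5.4³/(8·27.0·1.2941) = 4.1851e+05/279.53 = 1497.2 N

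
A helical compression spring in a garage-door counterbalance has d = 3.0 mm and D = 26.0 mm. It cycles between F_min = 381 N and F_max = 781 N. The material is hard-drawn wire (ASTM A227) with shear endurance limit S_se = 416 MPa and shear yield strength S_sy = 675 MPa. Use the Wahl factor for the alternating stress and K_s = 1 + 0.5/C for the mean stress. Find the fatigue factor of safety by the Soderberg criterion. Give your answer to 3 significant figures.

0.277

C = D/d = 26.0/3.0 = 8.6667; K_W = (4C−1)/(4C−4)+0.615/C = 1.1688; K_s = 1+0.5/C = 1.0577
F_a = (F_max−F_min)/2 = 200 N; F_m = (F_max+F_min)/2 = 581 N
τ_a = K_W·8F_aD/(πd³) = 1.1688 × 490.43 = 573.21 MPa
τ_m = K_s·8F_mD/(πd³) = 1.0577 × 1424.7 = 1506.9 MPa
Soderberg: 1/n_f = τ_a/S_se + τ_m/S_sy = 573.21/416 + 1506.9/675 = 1.37791 + 2.23245 = 3.6104
n_f = 1/3.6104 = 0.277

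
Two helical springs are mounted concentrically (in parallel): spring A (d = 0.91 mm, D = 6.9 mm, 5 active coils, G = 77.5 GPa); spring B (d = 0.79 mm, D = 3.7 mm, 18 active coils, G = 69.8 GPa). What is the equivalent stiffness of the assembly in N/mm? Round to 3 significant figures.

k_A = Gd⁴/(8D³N_a) = (77.5×10³)(0.91⁴)/(8·6.9³·5) = 4.0445 N/mm
k_B = Gd⁴/(8D³N_a) = (69.8×10³)(0.79⁴)/(8·3.7³·18) = 3.7273 N/mm
Parallel: k_eq = 4.0445 + 3.7273 = 7.7718 N/mm

7.77 N/mm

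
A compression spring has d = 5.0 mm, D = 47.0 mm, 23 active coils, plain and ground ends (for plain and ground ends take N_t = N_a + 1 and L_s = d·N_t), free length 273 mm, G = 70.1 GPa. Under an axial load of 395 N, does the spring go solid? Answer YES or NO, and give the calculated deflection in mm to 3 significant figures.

YES, δ = 172 mm

k = Gd⁴/(8D³N_a) = (70.1×10³)(5.0⁴)/(8·47.0³·23) = 2.2934 N/mm
N_t = 24; L_s = 5.0·24 = 120 mm; δ_solid = L₀ − L_s = 273 − 120 = 153 mm
δ = F/k = 395/2.2934 = 172.23 mm
δ ≥ δ_solid → spring goes solid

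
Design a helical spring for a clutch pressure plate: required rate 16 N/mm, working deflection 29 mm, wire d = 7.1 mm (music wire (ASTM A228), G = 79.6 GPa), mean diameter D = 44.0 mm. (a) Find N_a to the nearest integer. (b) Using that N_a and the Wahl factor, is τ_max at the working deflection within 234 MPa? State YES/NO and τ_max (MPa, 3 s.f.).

N_a = Gd⁴/(8D³k) = (79.6×10³)(7.1⁴)/(8·44.0³·16) = 18.55 → N_a = 19
Actual rate k = Gd⁴/(8D³·19) = 15.622 N/mm
Working load F = kδ = 15.622·29 = 453.05 N
C = 44.0/7.1 = 6.1972; K_W = (4C−1)/(4C−4)+0.615/C = 1.2435
τ_max = K_W·8FD/(πd³) = 1.2435·141.83 = 176.37 MPa
τ_max ≤ 234 MPa → acceptable

(a) 19 coils; (b) YES, τ_max = 176 MPa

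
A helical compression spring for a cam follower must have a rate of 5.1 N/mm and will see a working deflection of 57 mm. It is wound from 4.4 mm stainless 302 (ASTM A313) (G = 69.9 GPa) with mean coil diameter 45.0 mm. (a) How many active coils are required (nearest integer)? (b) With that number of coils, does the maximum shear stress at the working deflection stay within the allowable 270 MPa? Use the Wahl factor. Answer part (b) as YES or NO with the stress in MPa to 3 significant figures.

(a) 7 coils; (b) NO, τ_max = 449 MPa

N_a = Gd⁴/(8D³k) = (69.9×10³)(4.4⁴)/(8·45.0³·5.1) = 7.047 → N_a = 7
Actual rate k = Gd⁴/(8D³·7) = 5.1341 N/mm
Working load F = kδ = 5.1341·57 = 292.64 N
C = 45.0/4.4 = 10.2273; K_W = (4C−1)/(4C−4)+0.615/C = 1.1414
τ_max = K_W·8FD/(πd³) = 1.1414·393.67 = 449.34 MPa
τ_max > 270 MPa → exceeds allowable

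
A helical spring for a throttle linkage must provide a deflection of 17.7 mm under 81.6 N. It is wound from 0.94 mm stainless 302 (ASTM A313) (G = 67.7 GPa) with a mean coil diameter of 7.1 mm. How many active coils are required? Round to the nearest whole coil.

Required rate k = F/δ = 81.6/17.7 = 4.6102 N/mm
N_a = Gd⁴/(8D³k) = (67.7×10³ × 0.94⁴)/(8 × 7.1³ × 4.6102)
    = 52856.7 / 13200.2 = 4.004 → 4 coils

4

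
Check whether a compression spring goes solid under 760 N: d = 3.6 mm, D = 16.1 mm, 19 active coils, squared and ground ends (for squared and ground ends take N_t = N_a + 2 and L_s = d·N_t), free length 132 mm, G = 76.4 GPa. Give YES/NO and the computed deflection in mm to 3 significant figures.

k = Gd⁴/(8D³N_a) = (76.4×10³)(3.6⁴)/(8·16.1³·19) = 20.229 N/mm
N_t = 21; L_s = 3.6·21 = 75.6 mm; δ_solid = L₀ − L_s = 132 − 75.6 = 56.4 mm
δ = F/k = 760/20.229 = 37.569 mm
δ < δ_solid → spring does not go solid

NO, δ = 37.6 mm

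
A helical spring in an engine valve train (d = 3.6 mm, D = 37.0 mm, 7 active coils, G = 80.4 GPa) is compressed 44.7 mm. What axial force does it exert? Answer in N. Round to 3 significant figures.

213 N

k = Gd⁴/(8D³N_a) = (80.4×10³)(3.6⁴)/(8·37.0³·7) = 4.7607 N/mm
F = k·δ = 4.7607 × 44.7 = 212.8 N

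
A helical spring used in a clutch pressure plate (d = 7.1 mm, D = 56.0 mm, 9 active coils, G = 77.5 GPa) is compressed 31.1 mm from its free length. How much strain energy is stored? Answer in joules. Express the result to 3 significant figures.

7.53 J

k = Gd⁴/(8D³N_a) = (77.5×10³)(7.1⁴)/(8·56.0³·9) = 15.575 N/mm
U = ½kδ² = 0.5 × 15.575 × 31.1² = 7532.3 N·mm = 7.5323 J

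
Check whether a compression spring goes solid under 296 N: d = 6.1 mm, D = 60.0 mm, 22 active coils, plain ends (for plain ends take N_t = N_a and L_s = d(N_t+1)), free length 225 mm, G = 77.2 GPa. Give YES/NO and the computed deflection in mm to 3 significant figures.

k = Gd⁴/(8D³N_a) = (77.2×10³)(6.1⁴)/(8·60.0³·22) = 2.8117 N/mm
N_t = 22; L_s = 6.1·23 = 140.3 mm; δ_solid = L₀ − L_s = 225 − 140.3 = 84.7 mm
δ = F/k = 296/2.8117 = 105.27 mm
δ ≥ δ_solid → spring goes solid

YES, δ = 105 mm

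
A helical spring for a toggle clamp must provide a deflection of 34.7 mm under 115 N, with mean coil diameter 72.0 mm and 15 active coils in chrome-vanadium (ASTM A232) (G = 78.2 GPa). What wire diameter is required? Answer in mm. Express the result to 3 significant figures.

6.60 mm

Required rate k = F/δ = 115/34.7 = 3.3141 N/mm
d = (8D³N_a·k / G)^(1/4) = (8·72.0³·15·3.3141 / (78.2×10³))^0.25
  = (1898.2)^0.25 = 6.6006 mm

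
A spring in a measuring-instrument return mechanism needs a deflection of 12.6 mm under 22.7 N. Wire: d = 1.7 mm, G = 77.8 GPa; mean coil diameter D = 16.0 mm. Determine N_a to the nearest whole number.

Required rate k = F/δ = 22.7/12.6 = 1.8016 N/mm
N_a = Gd⁴/(8D³k) = (77.8×10³ × 1.7⁴)/(8 × 16.0³ × 1.8016)
    = 649793 / 59034.4 = 11.01 → 11 coils

11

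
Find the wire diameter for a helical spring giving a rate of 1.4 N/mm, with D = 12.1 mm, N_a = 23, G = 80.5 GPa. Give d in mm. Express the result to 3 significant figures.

d = (8D³N_a·k / G)^(1/4) = (8·12.1³·23·1.4 / (80.5×10³))^0.25
  = (5.669)^0.25 = 1.5430 mm

1.54 mm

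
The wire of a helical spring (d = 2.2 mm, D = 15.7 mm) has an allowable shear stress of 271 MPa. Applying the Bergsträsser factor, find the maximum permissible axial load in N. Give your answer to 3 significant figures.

60.4 N

C = D/d = 15.7/2.2 = 7.1364
K_B = (4C+2)/(4C−3) = 30.545/25.545 = 1.1957
τ_max = K·8FD/(πd³) → F_max = τ_allow·πd³/(8DK)
F_max = 271·π·2.2³/(8·15.7·1.1957) = 9065.4/150.18 = 60.362 N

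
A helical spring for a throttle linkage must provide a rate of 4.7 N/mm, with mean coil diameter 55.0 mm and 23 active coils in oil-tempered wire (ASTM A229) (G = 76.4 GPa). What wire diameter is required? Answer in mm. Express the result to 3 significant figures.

d = (8D³N_a·k / G)^(1/4) = (8·55.0³·23·4.7 / (76.4×10³))^0.25
  = (1883.3)^0.25 = 6.5876 mm

6.59 mm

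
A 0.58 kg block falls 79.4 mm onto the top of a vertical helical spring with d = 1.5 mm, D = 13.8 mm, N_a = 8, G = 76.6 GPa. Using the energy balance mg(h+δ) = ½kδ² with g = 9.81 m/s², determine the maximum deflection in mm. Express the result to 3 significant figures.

k = Gd⁴/(8D³N_a) = (76.6×10³)(1.5⁴)/(8·13.8³·8) = 2.3056 N/mm
W = mg = 0.58 × 9.81 = 5.6898 N
½kδ² − Wδ − Wh = 0 → δ = (W + √(W² + 2kWh))/k
δ = (5.6898 + √(32.374 + 2083.17))/2.3056 = (5.6898 + 45.995)/2.3056 = 22.417 mm

22.4 mm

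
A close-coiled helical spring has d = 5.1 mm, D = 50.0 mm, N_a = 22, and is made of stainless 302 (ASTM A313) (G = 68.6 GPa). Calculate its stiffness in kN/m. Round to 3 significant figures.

k = Gd⁴/(8D³N_a) = (68.6×10³ × 5.1⁴) / (8 × 50.0³ × 22)
  = 4.64093e+07 / 2.2e+07 = 2.1095 N/mm

2.11 kN/m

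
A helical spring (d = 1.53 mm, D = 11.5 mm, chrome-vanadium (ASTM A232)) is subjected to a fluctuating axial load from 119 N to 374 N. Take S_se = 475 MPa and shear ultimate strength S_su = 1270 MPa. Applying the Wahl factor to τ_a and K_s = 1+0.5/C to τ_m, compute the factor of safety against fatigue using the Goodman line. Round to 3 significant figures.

0.232

C = D/d = 11.5/1.53 = 7.5163; K_W = (4C−1)/(4C−4)+0.615/C = 1.1969; K_s = 1+0.5/C = 1.0665
F_a = (F_max−F_min)/2 = 127.5 N; F_m = (F_max+F_min)/2 = 246.5 N
τ_a = K_W·8F_aD/(πd³) = 1.1969 × 1042.5 = 1247.8 MPa
τ_m = K_s·8F_mD/(πd³) = 1.0665 × 2015.5 = 2149.6 MPa
Goodman: 1/n_f = τ_a/S_se + τ_m/S_su = 1247.8/475 + 2149.6/1270 = 2.62690 + 1.69257 = 4.3195
n_f = 1/4.3195 = 0.2315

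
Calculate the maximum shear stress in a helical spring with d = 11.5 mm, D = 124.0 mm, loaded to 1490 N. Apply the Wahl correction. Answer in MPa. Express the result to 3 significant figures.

Spring index C = D/d = 124.0/11.5 = 10.7826
K_W = (4C−1)/(4C−4) + 0.615/C = 42.130/39.130 + 0.0570 = 1.1337
τ₀ = 8FD/(πd³) = 8·1490·124.0/(π·11.5³) = 1.47808e+06/4778 = 309.35 MPa
τ_max = K·τ₀ = 1.1337 × 309.35 = 350.71 MPa

351 MPa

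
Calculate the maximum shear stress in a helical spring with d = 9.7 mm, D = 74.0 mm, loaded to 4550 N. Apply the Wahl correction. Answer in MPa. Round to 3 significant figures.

1120 MPa

Spring index C = D/d = 74.0/9.7 = 7.6289
K_W = (4C−1)/(4C−4) + 0.615/C = 29.515/26.515 + 0.0806 = 1.1938
τ₀ = 8FD/(πd³) = 8·4550·74.0/(π·9.7³) = 2.6936e+06/2867.2 = 939.44 MPa
τ_max = K·τ₀ = 1.1938 × 939.44 = 1121.5 MPa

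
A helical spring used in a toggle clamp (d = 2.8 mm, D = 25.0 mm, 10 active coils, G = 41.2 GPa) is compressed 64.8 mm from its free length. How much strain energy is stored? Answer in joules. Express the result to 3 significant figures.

k = Gd⁴/(8D³N_a) = (41.2×10³)(2.8⁴)/(8·25.0³·10) = 2.0259 N/mm
U = ½kδ² = 0.5 × 2.0259 × 64.8² = 4253.4 N·mm = 4.2534 J

4.25 J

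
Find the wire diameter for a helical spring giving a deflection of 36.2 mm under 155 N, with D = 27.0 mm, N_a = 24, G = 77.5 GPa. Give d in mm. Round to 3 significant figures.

Required rate k = F/δ = 155/36.2 = 4.2818 N/mm
d = (8D³N_a·k / G)^(1/4) = (8·27.0³·24·4.2818 / (77.5×10³))^0.25
  = (208.79)^0.25 = 3.8013 mm

3.80 mm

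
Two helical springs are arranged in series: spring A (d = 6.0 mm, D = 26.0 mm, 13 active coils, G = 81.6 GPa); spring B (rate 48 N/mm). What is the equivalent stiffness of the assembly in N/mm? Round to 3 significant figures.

26.2 N/mm

k_A = Gd⁴/(8D³N_a) = (81.6×10³)(6.0⁴)/(8·26.0³·13) = 57.855 N/mm
Series: 1/k_eq = 1/57.855 + 1/48 = 0.038118; k_eq = 26.234 N/mm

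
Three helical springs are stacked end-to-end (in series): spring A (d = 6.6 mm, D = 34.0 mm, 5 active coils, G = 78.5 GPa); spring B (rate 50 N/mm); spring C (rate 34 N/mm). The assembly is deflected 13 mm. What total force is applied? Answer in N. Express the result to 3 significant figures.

217 N

k_A = Gd⁴/(8D³N_a) = (78.5×10³)(6.6⁴)/(8·34.0³·5) = 94.743 N/mm
Series: 1/k_eq = 1/94.743 + 1/50 + 1/34 = 0.059967; k_eq = 16.676 N/mm
F = k_eq·δ = 16.676·13 = 216.79 N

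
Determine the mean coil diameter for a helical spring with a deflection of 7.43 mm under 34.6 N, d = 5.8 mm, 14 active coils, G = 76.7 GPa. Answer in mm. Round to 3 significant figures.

Required rate k = F/δ = 34.6/7.43 = 4.6568 N/mm
D = (Gd⁴/(8N_a·k))^(1/3) = (76.7×10³·5.8⁴/(8·14·4.6568))^(1/3)
  = (166419)^(1/3) = 55.0048 mm

55.0 mm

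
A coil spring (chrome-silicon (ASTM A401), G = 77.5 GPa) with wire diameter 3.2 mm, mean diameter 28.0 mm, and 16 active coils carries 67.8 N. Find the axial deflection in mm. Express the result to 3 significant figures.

23.4 mm

k = Gd⁴/(8D³N_a) = (77.5×10³)(3.2⁴)/(8·28.0³·16) = 2.8921 N/mm
δ = F/k = 67.8 / 2.8921 = 23.443 mm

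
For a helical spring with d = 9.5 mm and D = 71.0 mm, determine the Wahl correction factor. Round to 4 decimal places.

C = D/d = 71.0/9.5 = 7.4737
K_W = (4C−1)/(4C−4) + 0.615/C = 28.895/25.895 + 0.0823 = 1.1981

1.1981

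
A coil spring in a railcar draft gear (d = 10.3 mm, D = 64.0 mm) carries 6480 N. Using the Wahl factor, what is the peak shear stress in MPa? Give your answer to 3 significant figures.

1200 MPa

Spring index C = D/d = 64.0/10.3 = 6.2136
K_W = (4C−1)/(4C−4) + 0.615/C = 23.854/20.854 + 0.0990 = 1.2428
τ₀ = 8FD/(πd³) = 8·6480·64.0/(π·10.3³) = 3.31776e+06/3432.9 = 966.46 MPa
τ_max = K·τ₀ = 1.2428 × 966.46 = 1201.1 MPa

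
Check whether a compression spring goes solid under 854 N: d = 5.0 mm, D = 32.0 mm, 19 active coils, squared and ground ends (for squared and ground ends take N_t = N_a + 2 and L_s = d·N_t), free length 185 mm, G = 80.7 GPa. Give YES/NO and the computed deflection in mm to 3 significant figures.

k = Gd⁴/(8D³N_a) = (80.7×10³)(5.0⁴)/(8·32.0³·19) = 10.127 N/mm
N_t = 21; L_s = 5.0·21 = 105 mm; δ_solid = L₀ − L_s = 185 − 105 = 80 mm
δ = F/k = 854/10.127 = 84.333 mm
δ ≥ δ_solid → spring goes solid

YES, δ = 84.3 mm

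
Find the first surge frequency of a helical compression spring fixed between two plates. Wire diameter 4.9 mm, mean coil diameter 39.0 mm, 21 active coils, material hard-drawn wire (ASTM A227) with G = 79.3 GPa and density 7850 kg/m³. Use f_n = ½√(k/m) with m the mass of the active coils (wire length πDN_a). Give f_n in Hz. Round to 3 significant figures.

k = Gd⁴/(8D³N_a) = (79.3×10³)(4.9⁴)/(8·39.0³·21) = 4.5873 N/mm = 4587.3 N/m
Wire length L = πDN_a = π·39.0·21 = 2573 mm
m = ρ·(πd²/4)·L = 7850 × 18.857×10⁻⁶ m² × 2.573 m = 0.38088 kg
f_n = ½√(k/m) = 0.5·√(4587.3/0.38088) = 0.5·√(12044) = 54.872 Hz

54.9 Hz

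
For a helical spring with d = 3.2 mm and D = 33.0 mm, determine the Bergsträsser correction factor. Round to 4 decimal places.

C = D/d = 33.0/3.2 = 10.3125
K_B = (4C+2)/(4C−3) = 43.250/38.250 = 1.1307

1.1307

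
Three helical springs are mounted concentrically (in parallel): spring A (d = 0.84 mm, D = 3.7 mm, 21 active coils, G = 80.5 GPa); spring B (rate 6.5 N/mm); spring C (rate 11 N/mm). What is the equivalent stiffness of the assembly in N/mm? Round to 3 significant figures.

22.2 N/mm

k_A = Gd⁴/(8D³N_a) = (80.5×10³)(0.84⁴)/(8·3.7³·21) = 4.7098 N/mm
Parallel: k_eq = 4.7098 + 6.5 + 11 = 22.21 N/mm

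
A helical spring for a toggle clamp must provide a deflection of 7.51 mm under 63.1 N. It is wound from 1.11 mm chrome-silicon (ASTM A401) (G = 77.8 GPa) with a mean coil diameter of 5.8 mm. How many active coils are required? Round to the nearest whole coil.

Required rate k = F/δ = 63.1/7.51 = 8.4021 N/mm
N_a = Gd⁴/(8D³k) = (77.8×10³ × 1.11⁴)/(8 × 5.8³ × 8.4021)
    = 118106 / 13114.9 = 9.006 → 9 coils

9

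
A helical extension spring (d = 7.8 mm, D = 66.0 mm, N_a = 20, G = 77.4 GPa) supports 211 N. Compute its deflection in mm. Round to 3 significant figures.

33.9 mm

k = Gd⁴/(8D³N_a) = (77.4×10³)(7.8⁴)/(8·66.0³·20) = 6.2283 N/mm
δ = F/k = 211 / 6.2283 = 33.878 mm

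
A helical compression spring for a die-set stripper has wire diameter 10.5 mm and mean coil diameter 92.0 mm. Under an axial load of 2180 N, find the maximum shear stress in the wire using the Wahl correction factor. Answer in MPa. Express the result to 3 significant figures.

Spring index C = D/d = 92.0/10.5 = 8.7619
K_W = (4C−1)/(4C−4) + 0.615/C = 34.048/31.048 + 0.0702 = 1.1668
τ₀ = 8FD/(πd³) = 8·2180·92.0/(π·10.5³) = 1.60448e+06/3636.8 = 441.18 MPa
τ_max = K·τ₀ = 1.1668 × 441.18 = 514.78 MPa

515 MPa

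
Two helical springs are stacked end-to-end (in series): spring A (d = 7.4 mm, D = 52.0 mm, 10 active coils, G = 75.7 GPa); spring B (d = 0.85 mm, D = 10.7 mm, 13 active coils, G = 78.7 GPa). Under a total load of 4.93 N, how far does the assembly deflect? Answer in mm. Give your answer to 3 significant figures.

k_A = Gd⁴/(8D³N_a) = (75.7×10³)(7.4⁴)/(8·52.0³·10) = 20.18 N/mm
k_B = Gd⁴/(8D³N_a) = (78.7×10³)(0.85⁴)/(8·10.7³·13) = 0.32245 N/mm
Series: 1/k_eq = 1/20.18 + 1/0.32245 = 3.1508; k_eq = 0.31738 N/mm
δ = F/k_eq = 4.93/0.31738 = 15.533 mm

15.5 mm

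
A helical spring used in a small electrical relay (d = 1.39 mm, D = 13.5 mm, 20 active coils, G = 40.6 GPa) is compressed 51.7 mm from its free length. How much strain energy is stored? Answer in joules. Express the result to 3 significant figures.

0.515 J

k = Gd⁴/(8D³N_a) = (40.6×10³)(1.39⁴)/(8·13.5³·20) = 0.385 N/mm
U = ½kδ² = 0.5 × 0.385 × 51.7² = 514.54 N·mm = 0.51454 J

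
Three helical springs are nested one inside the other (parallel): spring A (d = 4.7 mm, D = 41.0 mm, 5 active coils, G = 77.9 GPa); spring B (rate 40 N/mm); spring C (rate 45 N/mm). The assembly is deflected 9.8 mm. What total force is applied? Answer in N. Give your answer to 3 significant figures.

968 N

k_A = Gd⁴/(8D³N_a) = (77.9×10³)(4.7⁴)/(8·41.0³·5) = 13.789 N/mm
Parallel: k_eq = 13.789 + 40 + 45 = 98.789 N/mm
F = k_eq·δ = 98.789·9.8 = 968.13 N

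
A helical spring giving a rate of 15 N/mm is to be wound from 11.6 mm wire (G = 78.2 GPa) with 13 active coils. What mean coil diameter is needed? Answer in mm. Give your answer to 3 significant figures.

D = (Gd⁴/(8N_a·k))^(1/3) = (78.2×10³·11.6⁴/(8·13·15))^(1/3)
  = (907641)^(1/3) = 96.8214 mm

96.8 mm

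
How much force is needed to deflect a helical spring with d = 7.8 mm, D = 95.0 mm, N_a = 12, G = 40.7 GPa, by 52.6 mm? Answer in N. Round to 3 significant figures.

k = Gd⁴/(8D³N_a) = (40.7×10³)(7.8⁴)/(8·95.0³·12) = 1.8303 N/mm
F = k·δ = 1.8303 × 52.6 = 96.276 N

96.3 N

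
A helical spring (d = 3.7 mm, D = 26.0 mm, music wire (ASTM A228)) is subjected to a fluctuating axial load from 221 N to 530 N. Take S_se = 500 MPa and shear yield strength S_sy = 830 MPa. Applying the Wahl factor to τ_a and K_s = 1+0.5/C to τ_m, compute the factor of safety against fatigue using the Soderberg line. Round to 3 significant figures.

C = D/d = 26.0/3.7 = 7.0270; K_W = (4C−1)/(4C−4)+0.615/C = 1.2120; K_s = 1+0.5/C = 1.0712
F_a = (F_max−F_min)/2 = 154.5 N; F_m = (F_max+F_min)/2 = 375.5 N
τ_a = K_W·8F_aD/(πd³) = 1.2120 × 201.95 = 244.75 MPa
τ_m = K_s·8F_mD/(πd³) = 1.0712 × 490.82 = 525.74 MPa
Soderberg: 1/n_f = τ_a/S_se + τ_m/S_sy = 244.75/500 + 525.74/830 = 0.48950 + 0.63342 = 1.1229
n_f = 1/1.1229 = 0.8905

0.891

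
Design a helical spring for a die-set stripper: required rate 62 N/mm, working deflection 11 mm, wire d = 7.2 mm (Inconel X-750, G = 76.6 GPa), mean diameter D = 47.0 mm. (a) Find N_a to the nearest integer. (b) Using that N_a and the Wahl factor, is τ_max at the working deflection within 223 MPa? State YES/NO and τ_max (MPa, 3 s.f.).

(a) 4 coils; (b) NO, τ_max = 269 MPa

N_a = Gd⁴/(8D³k) = (76.6×10³)(7.2⁴)/(8·47.0³·62) = 3.997 → N_a = 4
Actual rate k = Gd⁴/(8D³·4) = 61.961 N/mm
Working load F = kδ = 61.961·11 = 681.57 N
C = 47.0/7.2 = 6.5278; K_W = (4C−1)/(4C−4)+0.615/C = 1.2299
τ_max = K_W·8FD/(πd³) = 1.2299·218.55 = 268.79 MPa
τ_max > 223 MPa → exceeds allowable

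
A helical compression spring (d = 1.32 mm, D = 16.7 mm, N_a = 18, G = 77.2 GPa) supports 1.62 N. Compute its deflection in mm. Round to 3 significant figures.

4.64 mm

k = Gd⁴/(8D³N_a) = (77.2×10³)(1.32⁴)/(8·16.7³·18) = 0.34946 N/mm
δ = F/k = 1.62 / 0.34946 = 4.6357 mm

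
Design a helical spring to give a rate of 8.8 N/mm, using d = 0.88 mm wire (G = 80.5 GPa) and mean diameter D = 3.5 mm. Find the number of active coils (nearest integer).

16

N_a = Gd⁴/(8D³k) = (80.5×10³ × 0.88⁴)/(8 × 3.5³ × 8.8)
    = 48275.5 / 3018.4 = 15.99 → 16 coils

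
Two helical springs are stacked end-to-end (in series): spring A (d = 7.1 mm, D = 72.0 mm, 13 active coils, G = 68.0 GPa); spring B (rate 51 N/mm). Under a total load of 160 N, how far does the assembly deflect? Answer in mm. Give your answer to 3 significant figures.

39.1 mm

k_A = Gd⁴/(8D³N_a) = (68.0×10³)(7.1⁴)/(8·72.0³·13) = 4.4516 N/mm
Series: 1/k_eq = 1/4.4516 + 1/51 = 0.24425; k_eq = 4.0942 N/mm
δ = F/k_eq = 160/4.0942 = 39.08 mm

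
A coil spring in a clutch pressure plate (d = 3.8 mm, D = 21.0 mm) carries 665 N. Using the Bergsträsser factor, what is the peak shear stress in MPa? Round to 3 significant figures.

Spring index C = D/d = 21.0/3.8 = 5.5263
K_B = (4C+2)/(4C−3) = 24.105/19.105 = 1.2617
τ₀ = 8FD/(πd³) = 8·665·21.0/(π·3.8³) = 111720/172.39 = 648.08 MPa
τ_max = K·τ₀ = 1.2617 × 648.08 = 817.69 MPa

818 MPa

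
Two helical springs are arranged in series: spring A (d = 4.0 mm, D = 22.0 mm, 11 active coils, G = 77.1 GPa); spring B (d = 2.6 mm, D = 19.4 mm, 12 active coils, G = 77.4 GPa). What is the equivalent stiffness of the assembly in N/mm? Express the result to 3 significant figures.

k_A = Gd⁴/(8D³N_a) = (77.1×10³)(4.0⁴)/(8·22.0³·11) = 21.064 N/mm
k_B = Gd⁴/(8D³N_a) = (77.4×10³)(2.6⁴)/(8·19.4³·12) = 5.0461 N/mm
Series: 1/k_eq = 1/21.064 + 1/5.0461 = 0.24565; k_eq = 4.0709 N/mm

4.07 N/mm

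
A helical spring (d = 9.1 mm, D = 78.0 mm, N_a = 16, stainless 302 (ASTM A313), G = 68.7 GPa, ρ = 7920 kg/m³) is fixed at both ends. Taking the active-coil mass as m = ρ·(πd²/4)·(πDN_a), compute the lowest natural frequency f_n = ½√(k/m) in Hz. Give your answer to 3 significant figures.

k = Gd⁴/(8D³N_a) = (68.7×10³)(9.1⁴)/(8·78.0³·16) = 7.7558 N/mm = 7755.8 N/m
Wire length L = πDN_a = π·78.0·16 = 3920.7 mm
m = ρ·(πd²/4)·L = 7920 × 65.039×10⁻⁶ m² × 3.9207 m = 2.0196 kg
f_n = ½√(k/m) = 0.5·√(7755.8/2.0196) = 0.5·√(3840.3) = 30.985 Hz

31.0 Hz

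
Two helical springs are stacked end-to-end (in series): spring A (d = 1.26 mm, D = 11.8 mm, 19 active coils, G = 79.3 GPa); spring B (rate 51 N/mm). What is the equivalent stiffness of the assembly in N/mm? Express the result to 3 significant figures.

k_A = Gd⁴/(8D³N_a) = (79.3×10³)(1.26⁴)/(8·11.8³·19) = 0.80032 N/mm
Series: 1/k_eq = 1/0.80032 + 1/51 = 1.2691; k_eq = 0.78796 N/mm

0.788 N/mm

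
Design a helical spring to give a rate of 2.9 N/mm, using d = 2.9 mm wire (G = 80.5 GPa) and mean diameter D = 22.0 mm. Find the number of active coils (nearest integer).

N_a = Gd⁴/(8D³k) = (80.5×10³ × 2.9⁴)/(8 × 22.0³ × 2.9)
    = 5.69361e+06 / 247034 = 23.05 → 23 coils

23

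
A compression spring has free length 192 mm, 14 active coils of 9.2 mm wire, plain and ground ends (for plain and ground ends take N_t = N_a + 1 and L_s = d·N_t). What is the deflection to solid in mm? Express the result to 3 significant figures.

N_t = 15; L_s = 9.2·15 = 138 mm
δ_solid = L₀ − L_s = 192 − 138 = 54 mm

54.0 mm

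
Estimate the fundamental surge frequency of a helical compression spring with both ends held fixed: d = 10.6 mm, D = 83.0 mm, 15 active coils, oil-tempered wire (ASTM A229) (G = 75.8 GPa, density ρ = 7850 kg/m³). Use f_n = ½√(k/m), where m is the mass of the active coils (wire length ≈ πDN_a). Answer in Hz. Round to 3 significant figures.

35.9 Hz

k = Gd⁴/(8D³N_a) = (75.8×10³)(10.6⁴)/(8·83.0³·15) = 13.947 N/mm = 13947 N/m
Wire length L = πDN_a = π·83.0·15 = 3911.3 mm
m = ρ·(πd²/4)·L = 7850 × 88.247×10⁻⁶ m² × 3.9113 m = 2.7095 kg
f_n = ½√(k/m) = 0.5·√(13947/2.7095) = 0.5·√(5147.4) = 35.873 Hz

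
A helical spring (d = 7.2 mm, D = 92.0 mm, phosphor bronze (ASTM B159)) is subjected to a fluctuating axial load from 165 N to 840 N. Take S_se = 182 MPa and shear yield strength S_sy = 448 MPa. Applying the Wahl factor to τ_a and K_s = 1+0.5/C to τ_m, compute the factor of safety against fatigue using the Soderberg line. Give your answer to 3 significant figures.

0.494

C = D/d = 92.0/7.2 = 12.7778; K_W = (4C−1)/(4C−4)+0.615/C = 1.1118; K_s = 1+0.5/C = 1.0391
F_a = (F_max−F_min)/2 = 337.5 N; F_m = (F_max+F_min)/2 = 502.5 N
τ_a = K_W·8F_aD/(πd³) = 1.1118 × 211.84 = 235.52 MPa
τ_m = K_s·8F_mD/(πd³) = 1.0391 × 315.4 = 327.75 MPa
Soderberg: 1/n_f = τ_a/S_se + τ_m/S_sy = 235.52/182 + 327.75/448 = 1.29409 + 0.73157 = 2.0257
n_f = 1/2.0257 = 0.4937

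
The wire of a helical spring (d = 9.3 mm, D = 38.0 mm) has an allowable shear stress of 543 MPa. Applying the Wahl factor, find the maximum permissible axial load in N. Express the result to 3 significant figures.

C = D/d = 38.0/9.3 = 4.0860
K_W = (4C−1)/(4C−4) + 0.615/C = 15.344/12.344 + 0.1505 = 1.3935
τ_max = K·8FD/(πd³) → F_max = τ_allow·πd³/(8DK)
F_max = 543·π·9.3³/(8·38.0·1.3935) = 1.3721e+06/423.64 = 3238.9 N

3240 N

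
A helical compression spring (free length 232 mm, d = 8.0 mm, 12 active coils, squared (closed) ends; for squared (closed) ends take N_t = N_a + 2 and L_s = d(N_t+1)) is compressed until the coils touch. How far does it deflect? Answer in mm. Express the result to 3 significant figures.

N_t = 14; L_s = 8.0·15 = 120 mm
δ_solid = L₀ − L_s = 232 − 120 = 112 mm

112 mm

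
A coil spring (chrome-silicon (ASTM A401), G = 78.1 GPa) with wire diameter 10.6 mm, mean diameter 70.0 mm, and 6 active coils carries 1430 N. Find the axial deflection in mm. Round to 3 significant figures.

k = Gd⁴/(8D³N_a) = (78.1×10³)(10.6⁴)/(8·70.0³·6) = 59.888 N/mm
δ = F/k = 1430 / 59.888 = 23.878 mm

23.9 mm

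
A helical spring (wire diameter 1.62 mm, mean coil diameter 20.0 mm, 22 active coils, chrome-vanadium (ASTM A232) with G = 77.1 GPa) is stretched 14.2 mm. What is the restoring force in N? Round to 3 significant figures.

k = Gd⁴/(8D³N_a) = (77.1×10³)(1.62⁴)/(8·20.0³·22) = 0.37715 N/mm
F = k·δ = 0.37715 × 14.2 = 5.3555 N

5.36 N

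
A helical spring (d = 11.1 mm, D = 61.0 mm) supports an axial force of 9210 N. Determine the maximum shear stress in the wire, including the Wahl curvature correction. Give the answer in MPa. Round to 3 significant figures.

Spring index C = D/d = 61.0/11.1 = 5.4955
K_W = (4C−1)/(4C−4) + 0.615/C = 20.982/17.982 + 0.1119 = 1.2787
τ₀ = 8FD/(πd³) = 8·9210·61.0/(π·11.1³) = 4.49448e+06/4296.5 = 1046.1 MPa
τ_max = K·τ₀ = 1.2787 × 1046.1 = 1337.7 MPa

1340 MPa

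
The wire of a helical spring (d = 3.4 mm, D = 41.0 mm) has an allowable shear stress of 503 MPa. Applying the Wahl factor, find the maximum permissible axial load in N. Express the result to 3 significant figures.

C = D/d = 41.0/3.4 = 12.0588
K_W = (4C−1)/(4C−4) + 0.615/C = 47.235/44.235 + 0.0510 = 1.1188
τ_max = K·8FD/(πd³) → F_max = τ_allow·πd³/(8DK)
F_max = 503·π·3.4³/(8·41.0·1.1188) = 62109/366.97 = 169.25 N

169 N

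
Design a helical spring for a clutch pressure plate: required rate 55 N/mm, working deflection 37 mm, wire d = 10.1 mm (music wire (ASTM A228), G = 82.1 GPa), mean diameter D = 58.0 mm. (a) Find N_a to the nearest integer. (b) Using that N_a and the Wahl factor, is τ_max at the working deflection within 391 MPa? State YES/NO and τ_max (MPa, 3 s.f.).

(a) 10 coils; (b) YES, τ_max = 367 MPa

N_a = Gd⁴/(8D³k) = (82.1×10³)(10.1⁴)/(8·58.0³·55) = 9.952 → N_a = 10
Actual rate k = Gd⁴/(8D³·10) = 54.734 N/mm
Working load F = kδ = 54.734·37 = 2025.1 N
C = 58.0/10.1 = 5.7426; K_W = (4C−1)/(4C−4)+0.615/C = 1.2652
τ_max = K_W·8FD/(πd³) = 1.2652·290.31 = 367.31 MPa
τ_max ≤ 391 MPa → acceptable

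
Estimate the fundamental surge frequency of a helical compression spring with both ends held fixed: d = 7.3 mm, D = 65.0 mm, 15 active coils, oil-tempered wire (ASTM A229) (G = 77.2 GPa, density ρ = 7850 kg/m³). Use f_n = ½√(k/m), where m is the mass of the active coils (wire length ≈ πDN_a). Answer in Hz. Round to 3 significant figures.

40.7 Hz

k = Gd⁴/(8D³N_a) = (77.2×10³)(7.3⁴)/(8·65.0³·15) = 6.6525 N/mm = 6652.5 N/m
Wire length L = πDN_a = π·65.0·15 = 3063.1 mm
m = ρ·(πd²/4)·L = 7850 × 41.854×10⁻⁶ m² × 3.0631 m = 1.0064 kg
f_n = ½√(k/m) = 0.5·√(6652.5/1.0064) = 0.5·√(6610.4) = 40.652 Hz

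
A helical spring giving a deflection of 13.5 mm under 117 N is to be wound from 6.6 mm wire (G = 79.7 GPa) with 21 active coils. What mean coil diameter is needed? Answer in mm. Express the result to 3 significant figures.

Required rate k = F/δ = 117/13.5 = 8.6667 N/mm
D = (Gd⁴/(8N_a·k))^(1/3) = (79.7×10³·6.6⁴/(8·21·8.6667))^(1/3)
  = (103866)^(1/3) = 47.0065 mm

47.0 mm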